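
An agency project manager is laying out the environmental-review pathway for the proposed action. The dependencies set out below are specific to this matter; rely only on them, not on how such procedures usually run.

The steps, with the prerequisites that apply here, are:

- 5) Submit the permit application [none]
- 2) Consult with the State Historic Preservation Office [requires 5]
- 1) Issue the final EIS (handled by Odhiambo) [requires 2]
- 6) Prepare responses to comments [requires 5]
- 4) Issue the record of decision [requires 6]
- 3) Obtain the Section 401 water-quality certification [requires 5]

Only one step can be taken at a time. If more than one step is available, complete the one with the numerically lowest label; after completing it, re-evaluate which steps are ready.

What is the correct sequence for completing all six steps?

5 → 2 → 1 → 3 → 6 → 4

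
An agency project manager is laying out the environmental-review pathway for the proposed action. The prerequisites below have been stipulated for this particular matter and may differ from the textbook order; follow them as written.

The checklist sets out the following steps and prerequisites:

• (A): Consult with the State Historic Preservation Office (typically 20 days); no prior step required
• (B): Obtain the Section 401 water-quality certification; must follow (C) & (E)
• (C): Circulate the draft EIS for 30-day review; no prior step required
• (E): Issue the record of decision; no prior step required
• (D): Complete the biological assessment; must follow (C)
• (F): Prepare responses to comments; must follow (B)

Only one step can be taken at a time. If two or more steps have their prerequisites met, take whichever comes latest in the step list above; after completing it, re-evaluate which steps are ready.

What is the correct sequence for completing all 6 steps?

Nothing is required for (E), (C) and (A). (E) is listed later → (E) first.
Now (C) and (A) have their prerequisites met. (C) is listed later, so (C) next.
(D) and (B) now also ready, so the ready set is {(D), (B), (A)}; (D) is listed later → (D).
(B) and (A) are both available; (B) is listed later → (B).
Now (F) and (A) have their prerequisites met. (F) is listed later, so (F) next.
That leaves (A) as the only ready step → (A).

(E) (C) (D) (B) (F) (A)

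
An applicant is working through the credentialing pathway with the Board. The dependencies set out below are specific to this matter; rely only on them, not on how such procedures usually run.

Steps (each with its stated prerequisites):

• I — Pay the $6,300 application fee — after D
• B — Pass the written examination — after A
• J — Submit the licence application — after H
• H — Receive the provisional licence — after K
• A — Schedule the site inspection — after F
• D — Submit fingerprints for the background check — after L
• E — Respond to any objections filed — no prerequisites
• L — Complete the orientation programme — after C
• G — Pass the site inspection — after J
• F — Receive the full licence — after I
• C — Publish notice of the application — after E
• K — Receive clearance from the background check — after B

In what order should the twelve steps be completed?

Only E has no prerequisites, so it is first.
C needed E, now all done → C.
L needed C, now all done → L.
Next only D has its prerequisites met → D.
I is the only step now ready → I.
That leaves F as the only ready step → F.
A is the only step now ready → A.
Next only B has its prerequisites met → B.
K needed B, now all done → K.
H is the only step now ready → H.
That leaves J as the only ready step → J.
G needed J, now all done → G.

E → C → L → D → I → F → A → B → K → H → J → G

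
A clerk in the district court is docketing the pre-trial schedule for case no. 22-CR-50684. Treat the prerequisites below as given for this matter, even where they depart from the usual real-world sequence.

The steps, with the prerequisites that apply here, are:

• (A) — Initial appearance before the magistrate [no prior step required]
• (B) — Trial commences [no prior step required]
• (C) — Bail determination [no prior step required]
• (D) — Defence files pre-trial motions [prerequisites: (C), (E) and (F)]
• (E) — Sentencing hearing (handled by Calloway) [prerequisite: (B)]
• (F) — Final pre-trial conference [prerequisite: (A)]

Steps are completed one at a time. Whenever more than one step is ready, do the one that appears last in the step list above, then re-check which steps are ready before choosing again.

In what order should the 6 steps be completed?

(C) → (B) → (E) → (A) → (F) → (D)

Nothing is required for (C), (B) and (A). (C) is listed later → (C) first.
(B) and (A) are both available; (B) is listed later → (B).
(E) now also ready, so the ready set is {(E), (A)}; (E) is listed later → (E).
(A) is the only step now ready → (A).
(F) is the only step now ready → (F).
Next only (D) has its prerequisites met → (D).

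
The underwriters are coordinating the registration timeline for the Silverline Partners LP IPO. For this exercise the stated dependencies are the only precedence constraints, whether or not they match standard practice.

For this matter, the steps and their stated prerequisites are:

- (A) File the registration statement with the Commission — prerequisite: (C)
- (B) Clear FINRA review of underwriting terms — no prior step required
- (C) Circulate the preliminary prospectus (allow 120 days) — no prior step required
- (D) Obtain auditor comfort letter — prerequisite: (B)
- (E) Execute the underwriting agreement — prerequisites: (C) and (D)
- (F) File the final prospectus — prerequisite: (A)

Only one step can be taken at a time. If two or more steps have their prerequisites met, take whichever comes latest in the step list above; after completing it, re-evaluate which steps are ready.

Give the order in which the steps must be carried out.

(C), (B), (D), (E), (A), (F)

(C) and (B) have no prerequisites; (C) is listed later, so (C) is first.
(A) now also ready, so the ready set is {(B), (A)}; (B) is listed later → (B).
(D) now also ready, so the ready set is {(D), (A)}; (D) is listed later → (D).
Ready: (E) and (A). (E) is listed later → (E).
Next only (A) has its prerequisites met → (A).
(F) is the only step now ready → (F).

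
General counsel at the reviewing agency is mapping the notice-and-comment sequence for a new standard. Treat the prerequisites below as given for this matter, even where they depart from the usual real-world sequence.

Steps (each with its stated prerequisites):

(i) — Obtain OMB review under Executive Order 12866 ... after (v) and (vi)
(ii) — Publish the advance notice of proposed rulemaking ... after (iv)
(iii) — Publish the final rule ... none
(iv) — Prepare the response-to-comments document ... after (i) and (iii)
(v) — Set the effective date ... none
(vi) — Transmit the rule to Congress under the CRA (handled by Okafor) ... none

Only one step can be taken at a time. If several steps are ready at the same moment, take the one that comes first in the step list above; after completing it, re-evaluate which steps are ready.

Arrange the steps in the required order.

(iii) → (v) → (vi) → (i) → (iv) → (ii)

(iii), (v) and (vi) have no prerequisites; (iii) is listed earlier, so (iii) is first.
(v) and (vi) are both available; (v) is listed earlier → (v).
Next only (vi) has its prerequisites met → (vi).
(i) is the only step now ready → (i).
Next only (iv) has its prerequisites met → (iv).
(ii) needed (iv), now all done → (ii).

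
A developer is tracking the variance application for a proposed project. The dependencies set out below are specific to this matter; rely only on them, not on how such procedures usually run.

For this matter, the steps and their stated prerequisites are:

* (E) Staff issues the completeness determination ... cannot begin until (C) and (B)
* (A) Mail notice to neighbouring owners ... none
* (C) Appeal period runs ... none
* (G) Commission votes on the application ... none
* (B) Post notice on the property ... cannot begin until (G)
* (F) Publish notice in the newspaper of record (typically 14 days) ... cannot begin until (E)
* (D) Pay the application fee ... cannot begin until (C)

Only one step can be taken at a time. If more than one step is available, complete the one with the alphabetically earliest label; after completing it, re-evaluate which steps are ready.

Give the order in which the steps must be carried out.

(A), (C), (D), (G), (B), (E), (F)

(A), (C) and (G) have no prerequisites; (A) has the earlier label, so (A) is first.
(C) and (G) are both available; (C) has the earlier label → (C).
(D) now also ready, so the ready set is {(D), (G)}; (D) has the earlier label → (D).
(G) is the only step now ready → (G).
That leaves (B) as the only ready step → (B).
That leaves (E) as the only ready step → (E).
(F) needed (E), now all done → (F).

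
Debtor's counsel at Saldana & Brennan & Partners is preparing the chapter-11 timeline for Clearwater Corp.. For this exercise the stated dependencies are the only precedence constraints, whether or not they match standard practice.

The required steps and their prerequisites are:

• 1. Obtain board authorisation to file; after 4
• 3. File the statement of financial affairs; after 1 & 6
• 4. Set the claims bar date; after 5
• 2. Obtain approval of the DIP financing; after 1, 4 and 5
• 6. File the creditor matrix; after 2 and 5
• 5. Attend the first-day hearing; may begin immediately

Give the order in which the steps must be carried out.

Only 5 has no prerequisites, so it is first.
4 is the only step now ready → 4.
1 is the only step now ready → 1.
Next only 2 has its prerequisites met → 2.
Next only 6 has its prerequisites met → 6.
3 needed 1 and 6, now all done → 3.

5, 4, 1, 2, 6, 3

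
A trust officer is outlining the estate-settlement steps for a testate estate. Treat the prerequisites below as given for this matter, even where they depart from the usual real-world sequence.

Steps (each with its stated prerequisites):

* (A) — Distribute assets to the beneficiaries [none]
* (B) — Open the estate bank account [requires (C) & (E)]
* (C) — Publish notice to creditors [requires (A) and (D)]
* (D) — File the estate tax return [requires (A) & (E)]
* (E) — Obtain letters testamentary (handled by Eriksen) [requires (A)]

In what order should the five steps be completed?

(A) has no prerequisites → (A) first.
(E) needed (A), now all done → (E).
That leaves (D) as the only ready step → (D).
(C) needed (A) and (D), now all done → (C).
Next only (B) has its prerequisites met → (B).

(A), (E), (D), (C), (B)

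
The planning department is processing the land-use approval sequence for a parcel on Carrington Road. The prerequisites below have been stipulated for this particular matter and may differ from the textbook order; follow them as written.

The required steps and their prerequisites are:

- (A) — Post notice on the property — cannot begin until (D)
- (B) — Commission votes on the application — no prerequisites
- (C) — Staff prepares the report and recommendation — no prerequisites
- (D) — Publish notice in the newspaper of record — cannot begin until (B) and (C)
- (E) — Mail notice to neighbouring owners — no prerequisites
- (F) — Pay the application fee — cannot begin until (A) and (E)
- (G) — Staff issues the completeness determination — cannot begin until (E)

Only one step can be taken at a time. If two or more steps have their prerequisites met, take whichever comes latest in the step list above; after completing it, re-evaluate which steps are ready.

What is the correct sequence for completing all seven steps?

(E), (G), (C), (B), (D), (A), (F)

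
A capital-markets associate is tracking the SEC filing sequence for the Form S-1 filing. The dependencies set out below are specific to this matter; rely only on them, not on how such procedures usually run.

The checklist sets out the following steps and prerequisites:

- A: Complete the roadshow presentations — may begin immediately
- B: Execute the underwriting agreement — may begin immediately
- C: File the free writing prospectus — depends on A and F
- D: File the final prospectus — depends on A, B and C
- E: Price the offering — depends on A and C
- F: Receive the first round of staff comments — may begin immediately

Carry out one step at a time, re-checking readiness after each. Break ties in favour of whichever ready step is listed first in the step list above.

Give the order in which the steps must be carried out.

A, B and F have no prerequisites; A is listed earlier, so A is first.
Now B and F have their prerequisites met. B is listed earlier, so B next.
Next only F has its prerequisites met → F.
C needed A and F, now all done → C.
D and E are both available; D is listed earlier → D.
E needed A and C, now all done → E.

A → B → F → C → D → E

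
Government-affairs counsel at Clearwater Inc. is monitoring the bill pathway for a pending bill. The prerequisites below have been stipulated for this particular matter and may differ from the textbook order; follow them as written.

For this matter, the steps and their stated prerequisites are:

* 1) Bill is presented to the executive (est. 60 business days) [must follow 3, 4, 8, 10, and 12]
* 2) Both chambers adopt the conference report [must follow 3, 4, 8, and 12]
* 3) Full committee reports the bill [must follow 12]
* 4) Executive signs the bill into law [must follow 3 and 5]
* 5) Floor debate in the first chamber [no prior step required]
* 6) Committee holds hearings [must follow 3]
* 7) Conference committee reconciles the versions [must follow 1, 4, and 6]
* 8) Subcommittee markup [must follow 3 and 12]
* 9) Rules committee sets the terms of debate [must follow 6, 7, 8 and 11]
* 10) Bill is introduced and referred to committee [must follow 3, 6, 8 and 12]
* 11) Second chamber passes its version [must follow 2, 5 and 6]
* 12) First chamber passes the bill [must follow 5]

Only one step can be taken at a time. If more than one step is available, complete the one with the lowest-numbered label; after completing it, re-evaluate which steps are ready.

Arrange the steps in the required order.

5, 12, 3, 4, 6, 8, 2, 10, 1, 7, 11, 9

Only 5 has no prerequisites, so it is first.
That leaves 12 as the only ready step → 12.
That leaves 3 as the only ready step → 3.
Now 4, 6 and 8 have their prerequisites met. 4 has the earlier label, so 4 next.
6 and 8 are both available; 6 has the earlier label → 6.
8 needed 3 and 12, now all done → 8.
Ready: 2 and 10. 2 has the earlier label → 2.
11 now also ready, so the ready set is {10, 11}; 10 has the earlier label → 10.
1 now also ready, so the ready set is {1, 11}; 1 has the earlier label → 1.
7 now also ready, so the ready set is {7, 11}; 7 has the earlier label → 7.
11 is the only step now ready → 11.
9 needed 6, 7, 8 and 11, now all done → 9.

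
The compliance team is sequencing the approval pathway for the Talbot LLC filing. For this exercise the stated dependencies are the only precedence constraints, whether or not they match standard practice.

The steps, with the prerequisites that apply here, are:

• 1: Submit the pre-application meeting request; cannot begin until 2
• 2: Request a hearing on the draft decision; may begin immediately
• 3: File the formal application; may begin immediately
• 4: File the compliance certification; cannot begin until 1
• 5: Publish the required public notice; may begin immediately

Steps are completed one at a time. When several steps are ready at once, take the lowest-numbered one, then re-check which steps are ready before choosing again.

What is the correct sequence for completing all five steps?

2, 1, 3, 4, 5

Nothing is required for 2, 3 and 5. 2 has the earlier label → 2 first.
Ready: 1, 3 and 5. 1 has the earlier label → 1.
4 now also ready, so the ready set is {3, 4, 5}; 3 has the earlier label → 3.
4 and 5 are both available; 4 has the earlier label → 4.
Next only 5 has its prerequisites met → 5.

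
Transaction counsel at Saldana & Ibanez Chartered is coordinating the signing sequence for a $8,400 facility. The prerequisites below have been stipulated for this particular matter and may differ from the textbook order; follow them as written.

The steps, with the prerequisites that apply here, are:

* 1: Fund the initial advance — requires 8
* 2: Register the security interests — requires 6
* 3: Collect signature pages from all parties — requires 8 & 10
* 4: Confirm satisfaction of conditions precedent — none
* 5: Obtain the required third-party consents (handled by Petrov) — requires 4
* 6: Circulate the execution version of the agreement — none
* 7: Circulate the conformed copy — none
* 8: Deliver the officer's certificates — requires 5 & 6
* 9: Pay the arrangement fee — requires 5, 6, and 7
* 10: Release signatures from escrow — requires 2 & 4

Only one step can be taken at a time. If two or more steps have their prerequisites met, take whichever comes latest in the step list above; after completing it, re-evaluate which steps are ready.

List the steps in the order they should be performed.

7, 6, 4, 5, 9, 8, 2, 10, 3, 1

7, 6 and 4 have no prerequisites; 7 is listed later, so 7 is first.
Now 6 and 4 have their prerequisites met. 6 is listed later, so 6 next.
Ready: 4 and 2. 4 is listed later → 4.
Now 5 and 2 have their prerequisites met. 5 is listed later, so 5 next.
Ready: 9, 8 and 2. 9 is listed later → 9.
Ready: 8 and 2. 8 is listed later → 8.
1 now also ready, so the ready set is {2, 1}; 2 is listed later → 2.
10 now also ready, so the ready set is {10, 1}; 10 is listed later → 10.
Now 3 and 1 have their prerequisites met. 3 is listed later, so 3 next.
That leaves 1 as the only ready step → 1.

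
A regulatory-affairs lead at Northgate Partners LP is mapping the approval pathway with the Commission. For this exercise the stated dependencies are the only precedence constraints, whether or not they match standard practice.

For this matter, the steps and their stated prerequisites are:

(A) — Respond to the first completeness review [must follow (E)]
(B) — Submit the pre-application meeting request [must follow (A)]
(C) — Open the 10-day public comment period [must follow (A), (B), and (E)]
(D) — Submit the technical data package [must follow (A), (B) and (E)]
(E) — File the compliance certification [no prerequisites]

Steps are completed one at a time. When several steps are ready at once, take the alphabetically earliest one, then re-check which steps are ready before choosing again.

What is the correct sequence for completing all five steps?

(E) (A) (B) (C) (D)

Only (E) has no prerequisites, so it is first.
That leaves (A) as the only ready step → (A).
(B) needed (A), now all done → (B).
Now (C) and (D) have their prerequisites met. (C) has the earlier label, so (C) next.
That leaves (D) as the only ready step → (D).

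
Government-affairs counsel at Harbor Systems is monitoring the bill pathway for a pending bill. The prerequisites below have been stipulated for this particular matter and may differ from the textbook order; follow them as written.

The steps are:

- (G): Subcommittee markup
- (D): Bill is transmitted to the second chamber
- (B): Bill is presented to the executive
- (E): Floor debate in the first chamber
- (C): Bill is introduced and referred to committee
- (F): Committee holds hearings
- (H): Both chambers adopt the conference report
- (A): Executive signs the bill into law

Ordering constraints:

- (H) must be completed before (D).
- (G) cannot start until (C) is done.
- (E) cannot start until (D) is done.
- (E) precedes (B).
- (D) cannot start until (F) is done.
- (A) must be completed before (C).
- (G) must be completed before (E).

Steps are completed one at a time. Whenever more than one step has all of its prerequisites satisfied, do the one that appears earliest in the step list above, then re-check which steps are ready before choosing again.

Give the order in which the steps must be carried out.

Nothing is required for (F), (H) and (A). (F) is listed earlier → (F) first.
Now (H) and (A) have their prerequisites met. (H) is listed earlier, so (H) next.
Ready: (D) and (A). (D) is listed earlier → (D).
Next only (A) has its prerequisites met → (A).
(C) needed (A), now all done → (C).
(G) needed (C), now all done → (G).
(E) needed (G) and (D), now all done → (E).
That leaves (B) as the only ready step → (B).

(F), (H), (D), (A), (C), (G), (E), (B)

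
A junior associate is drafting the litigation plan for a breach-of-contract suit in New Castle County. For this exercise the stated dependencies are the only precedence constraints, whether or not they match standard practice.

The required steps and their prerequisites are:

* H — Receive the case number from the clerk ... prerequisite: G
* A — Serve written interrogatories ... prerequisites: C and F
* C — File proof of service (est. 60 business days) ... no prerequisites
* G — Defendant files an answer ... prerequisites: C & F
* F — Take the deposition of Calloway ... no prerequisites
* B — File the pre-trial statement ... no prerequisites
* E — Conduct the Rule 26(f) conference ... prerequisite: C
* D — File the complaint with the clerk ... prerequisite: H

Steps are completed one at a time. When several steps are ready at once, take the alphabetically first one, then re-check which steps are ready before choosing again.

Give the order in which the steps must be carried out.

B, C, E, F, A, G, H, D

B, C and F have no prerequisites; B has the earlier label, so B is first.
Now C and F have their prerequisites met. C has the earlier label, so C next.
E now also ready, so the ready set is {E, F}; E has the earlier label → E.
Next only F has its prerequisites met → F.
A and G are both available; A has the earlier label → A.
G needed C and F, now all done → G.
H is the only step now ready → H.
Next only D has its prerequisites met → D.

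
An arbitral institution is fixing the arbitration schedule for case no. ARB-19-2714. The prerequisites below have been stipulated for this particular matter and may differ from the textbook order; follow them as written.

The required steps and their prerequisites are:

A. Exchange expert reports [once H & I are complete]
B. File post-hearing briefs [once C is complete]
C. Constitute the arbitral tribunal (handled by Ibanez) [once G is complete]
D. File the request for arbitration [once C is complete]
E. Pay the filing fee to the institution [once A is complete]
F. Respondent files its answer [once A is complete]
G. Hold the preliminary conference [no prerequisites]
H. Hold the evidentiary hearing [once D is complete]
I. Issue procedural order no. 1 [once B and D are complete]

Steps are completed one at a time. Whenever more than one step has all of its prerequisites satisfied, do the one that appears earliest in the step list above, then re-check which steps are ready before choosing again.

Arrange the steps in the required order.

G, C, B, D, H, I, A, E, F

G is the only step with nothing outstanding, so it goes first.
C is the only step now ready → C.
Now B and D have their prerequisites met. B is listed earlier, so B next.
D needed C, now all done → D.
Ready: H and I. H is listed earlier → H.
I needed B and D, now all done → I.
That leaves A as the only ready step → A.
Now E and F have their prerequisites met. E is listed earlier, so E next.
Next only F has its prerequisites met → F.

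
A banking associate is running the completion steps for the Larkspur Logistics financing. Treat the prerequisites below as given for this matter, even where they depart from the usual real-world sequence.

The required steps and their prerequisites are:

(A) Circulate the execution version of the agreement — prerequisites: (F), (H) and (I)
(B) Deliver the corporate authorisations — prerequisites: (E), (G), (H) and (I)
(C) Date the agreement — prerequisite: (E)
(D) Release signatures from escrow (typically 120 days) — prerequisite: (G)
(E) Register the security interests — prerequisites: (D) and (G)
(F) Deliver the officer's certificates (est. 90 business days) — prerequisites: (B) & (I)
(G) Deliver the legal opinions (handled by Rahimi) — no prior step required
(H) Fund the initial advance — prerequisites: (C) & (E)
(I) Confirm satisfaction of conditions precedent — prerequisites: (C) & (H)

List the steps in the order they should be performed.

(G), (D), (E), (C), (H), (I), (B), (F), (A)

Only (G) has no prerequisites, so it is first.
(D) needed (G), now all done → (D).
Next only (E) has its prerequisites met → (E).
(C) needed (E), now all done → (C).
(H) needed (C) and (E), now all done → (H).
(I) needed (C) and (H), now all done → (I).
(B) needed (E), (G), (H) and (I), now all done → (B).
(F) needed (B) and (I), now all done → (F).
(A) needed (F), (H) and (I), now all done → (A).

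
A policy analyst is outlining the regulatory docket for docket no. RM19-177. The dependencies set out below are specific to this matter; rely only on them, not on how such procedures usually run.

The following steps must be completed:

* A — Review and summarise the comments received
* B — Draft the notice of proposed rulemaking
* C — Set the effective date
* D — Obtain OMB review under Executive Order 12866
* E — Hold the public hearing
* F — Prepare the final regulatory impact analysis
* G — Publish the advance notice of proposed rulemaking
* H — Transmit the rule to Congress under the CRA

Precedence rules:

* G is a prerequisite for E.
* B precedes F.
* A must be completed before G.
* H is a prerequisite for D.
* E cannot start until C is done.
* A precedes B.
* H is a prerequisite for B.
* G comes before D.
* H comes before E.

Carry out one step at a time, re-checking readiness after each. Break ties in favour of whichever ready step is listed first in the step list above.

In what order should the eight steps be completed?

A, C, G, H, B, D, E, F

A, C and H have no prerequisites; A is listed earlier, so A is first.
Ready: C, G and H. C is listed earlier → C.
G and H are both available; G is listed earlier → G.
Next only H has its prerequisites met → H.
Now B, D and E have their prerequisites met. B is listed earlier, so B next.
Ready: D, E and F. D is listed earlier → D.
Ready: E and F. E is listed earlier → E.
F needed B, now all done → F.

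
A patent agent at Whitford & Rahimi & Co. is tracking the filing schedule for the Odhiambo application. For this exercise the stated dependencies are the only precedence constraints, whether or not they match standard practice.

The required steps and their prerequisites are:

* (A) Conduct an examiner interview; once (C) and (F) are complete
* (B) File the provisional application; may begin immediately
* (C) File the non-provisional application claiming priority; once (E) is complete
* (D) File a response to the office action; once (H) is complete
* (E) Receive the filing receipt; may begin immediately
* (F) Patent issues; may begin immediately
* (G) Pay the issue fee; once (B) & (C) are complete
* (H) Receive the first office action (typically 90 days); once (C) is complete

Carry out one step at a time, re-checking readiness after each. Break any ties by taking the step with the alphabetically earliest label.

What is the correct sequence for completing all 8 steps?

(B), (E) and (F) have no prerequisites; (B) has the earlier label, so (B) is first.
Ready: (E) and (F). (E) has the earlier label → (E).
(C) and (F) are both available; (C) has the earlier label → (C).
(G) and (H) now also ready, so the ready set is {(F), (G), (H)}; (F) has the earlier label → (F).
Now (A), (G) and (H) have their prerequisites met. (A) has the earlier label, so (A) next.
(G) and (H) are both available; (G) has the earlier label → (G).
Next only (H) has its prerequisites met → (H).
That leaves (D) as the only ready step → (D).

(B) → (E) → (C) → (F) → (A) → (G) → (H) → (D)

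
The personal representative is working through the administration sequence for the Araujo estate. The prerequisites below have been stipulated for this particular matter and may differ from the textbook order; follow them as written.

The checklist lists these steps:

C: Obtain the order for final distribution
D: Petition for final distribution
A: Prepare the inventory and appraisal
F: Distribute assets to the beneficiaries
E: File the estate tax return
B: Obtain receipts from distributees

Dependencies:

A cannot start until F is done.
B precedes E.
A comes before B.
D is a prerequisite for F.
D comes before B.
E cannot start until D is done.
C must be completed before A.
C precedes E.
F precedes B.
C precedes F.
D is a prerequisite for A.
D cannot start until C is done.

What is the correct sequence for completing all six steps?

Only C has no prerequisites, so it is first.
D is the only step now ready → D.
That leaves F as the only ready step → F.
Next only A has its prerequisites met → A.
B needed D, A and F, now all done → B.
E needed C, D and B, now all done → E.

C → D → F → A → B → E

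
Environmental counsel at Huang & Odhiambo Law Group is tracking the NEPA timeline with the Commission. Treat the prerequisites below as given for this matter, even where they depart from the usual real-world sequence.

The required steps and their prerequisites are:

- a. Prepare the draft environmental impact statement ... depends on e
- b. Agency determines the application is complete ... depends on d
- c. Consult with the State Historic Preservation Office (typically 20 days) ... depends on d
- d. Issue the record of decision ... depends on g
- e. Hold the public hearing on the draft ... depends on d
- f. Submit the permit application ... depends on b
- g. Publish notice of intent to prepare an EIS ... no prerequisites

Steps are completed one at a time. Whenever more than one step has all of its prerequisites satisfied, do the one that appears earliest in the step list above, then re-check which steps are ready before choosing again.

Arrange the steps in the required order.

Only g has no prerequisites, so it is first.
Next only d has its prerequisites met → d.
Ready: b, c and e. b is listed earlier → b.
Ready: c, e and f. c is listed earlier → c.
Ready: e and f. e is listed earlier → e.
a and f are both available; a is listed earlier → a.
f needed b, now all done → f.

g, d, b, c, e, a, f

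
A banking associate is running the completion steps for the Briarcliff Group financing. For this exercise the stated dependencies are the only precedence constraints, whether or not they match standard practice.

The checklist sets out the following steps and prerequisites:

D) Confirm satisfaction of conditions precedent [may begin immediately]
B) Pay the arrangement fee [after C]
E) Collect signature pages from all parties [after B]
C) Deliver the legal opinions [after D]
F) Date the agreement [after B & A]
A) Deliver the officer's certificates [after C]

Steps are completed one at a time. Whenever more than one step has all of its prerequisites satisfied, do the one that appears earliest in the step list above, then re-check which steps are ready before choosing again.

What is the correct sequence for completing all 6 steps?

D → C → B → E → A → F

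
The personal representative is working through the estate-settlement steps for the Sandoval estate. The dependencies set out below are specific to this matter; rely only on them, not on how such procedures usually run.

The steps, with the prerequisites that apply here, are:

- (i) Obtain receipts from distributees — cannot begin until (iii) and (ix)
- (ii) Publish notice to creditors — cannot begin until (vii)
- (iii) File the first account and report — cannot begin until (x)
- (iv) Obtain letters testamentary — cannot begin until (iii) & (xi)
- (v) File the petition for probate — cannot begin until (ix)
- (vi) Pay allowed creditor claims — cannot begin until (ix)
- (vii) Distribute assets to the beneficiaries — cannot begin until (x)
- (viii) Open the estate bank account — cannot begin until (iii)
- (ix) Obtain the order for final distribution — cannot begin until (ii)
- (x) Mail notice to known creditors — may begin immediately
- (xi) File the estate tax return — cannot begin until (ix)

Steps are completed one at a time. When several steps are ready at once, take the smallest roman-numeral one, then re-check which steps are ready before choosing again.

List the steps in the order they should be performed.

(x), (iii), (vii), (ii), (viii), (ix), (i), (v), (vi), (xi), (iv)

Only (x) has no prerequisites, so it is first.
(iii) and (vii) are both available; (iii) has the earlier label → (iii).
Ready: (vii) and (viii). (vii) has the earlier label → (vii).
(ii) now also ready, so the ready set is {(ii), (viii)}; (ii) has the earlier label → (ii).
Now (viii) and (ix) have their prerequisites met. (viii) has the earlier label, so (viii) next.
That leaves (ix) as the only ready step → (ix).
Now (i), (v), (vi) and (xi) have their prerequisites met. (i) has the earlier label, so (i) next.
Now (v), (vi) and (xi) have their prerequisites met. (v) has the earlier label, so (v) next.
(vi) and (xi) are both available; (vi) has the earlier label → (vi).
(xi) needed (ix), now all done → (xi).
That leaves (iv) as the only ready step → (iv).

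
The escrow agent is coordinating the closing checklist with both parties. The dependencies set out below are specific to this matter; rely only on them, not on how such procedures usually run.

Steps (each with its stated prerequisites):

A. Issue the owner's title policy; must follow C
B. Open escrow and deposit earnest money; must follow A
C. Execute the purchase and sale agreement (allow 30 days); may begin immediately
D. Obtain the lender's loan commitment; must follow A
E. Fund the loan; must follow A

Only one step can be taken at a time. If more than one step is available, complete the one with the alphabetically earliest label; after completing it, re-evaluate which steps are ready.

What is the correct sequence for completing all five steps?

C has no prerequisites → C first.
A needed C, now all done → A.
B, D and E are all available; B has the earlier label → B.
D and E are both available; D has the earlier label → D.
E needed A, now all done → E.

C, A, B, D, E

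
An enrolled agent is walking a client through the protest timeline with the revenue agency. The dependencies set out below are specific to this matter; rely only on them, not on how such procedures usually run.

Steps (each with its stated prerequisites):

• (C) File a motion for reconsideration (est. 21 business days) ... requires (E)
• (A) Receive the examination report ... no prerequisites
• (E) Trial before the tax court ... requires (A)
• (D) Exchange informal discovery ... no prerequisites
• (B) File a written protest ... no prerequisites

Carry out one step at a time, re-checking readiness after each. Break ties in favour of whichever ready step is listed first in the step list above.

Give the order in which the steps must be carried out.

(A), (E), (C), (D), (B)

(A), (D) and (B) have no prerequisites; (A) is listed earlier, so (A) is first.
(E) now also ready, so the ready set is {(E), (D), (B)}; (E) is listed earlier → (E).
(C), (D) and (B) are all available; (C) is listed earlier → (C).
Now (D) and (B) have their prerequisites met. (D) is listed earlier, so (D) next.
Next only (B) has its prerequisites met → (B).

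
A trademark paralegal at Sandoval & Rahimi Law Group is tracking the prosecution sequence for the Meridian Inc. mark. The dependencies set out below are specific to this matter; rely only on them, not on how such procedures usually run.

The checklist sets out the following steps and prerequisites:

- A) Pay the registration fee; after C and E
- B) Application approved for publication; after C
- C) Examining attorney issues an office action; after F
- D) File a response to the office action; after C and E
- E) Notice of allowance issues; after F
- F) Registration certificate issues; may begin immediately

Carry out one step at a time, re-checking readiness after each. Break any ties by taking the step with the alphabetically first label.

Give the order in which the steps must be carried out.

F, C, B, E, A, D

F is the only step with nothing outstanding, so it goes first.
Now C and E have their prerequisites met. C has the earlier label, so C next.
Ready: B and E. B has the earlier label → B.
E needed F, now all done → E.
A and D are both available; A has the earlier label → A.
D needed C and E, now all done → D.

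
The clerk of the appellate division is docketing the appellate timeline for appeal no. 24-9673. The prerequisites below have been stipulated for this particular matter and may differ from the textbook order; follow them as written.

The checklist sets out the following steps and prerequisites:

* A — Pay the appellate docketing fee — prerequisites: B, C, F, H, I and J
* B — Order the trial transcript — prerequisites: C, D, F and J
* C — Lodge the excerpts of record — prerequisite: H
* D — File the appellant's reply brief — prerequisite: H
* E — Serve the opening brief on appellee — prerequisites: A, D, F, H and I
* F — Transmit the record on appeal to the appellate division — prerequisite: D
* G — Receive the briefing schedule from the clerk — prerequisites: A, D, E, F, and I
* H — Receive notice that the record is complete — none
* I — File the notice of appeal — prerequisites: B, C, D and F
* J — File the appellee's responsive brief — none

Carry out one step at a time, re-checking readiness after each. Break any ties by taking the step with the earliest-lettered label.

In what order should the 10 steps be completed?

Nothing is required for H and J. H has the earlier label → H first.
C and D now also ready, so the ready set is {C, D, J}; C has the earlier label → C.
Now D and J have their prerequisites met. D has the earlier label, so D next.
Ready: F and J. F has the earlier label → F.
J is the only step now ready → J.
Next only B has its prerequisites met → B.
I needed B, C, D and F, now all done → I.
That leaves A as the only ready step → A.
E is the only step now ready → E.
G needed A, D, E, F and I, now all done → G.

H → C → D → F → J → B → I → A → E → G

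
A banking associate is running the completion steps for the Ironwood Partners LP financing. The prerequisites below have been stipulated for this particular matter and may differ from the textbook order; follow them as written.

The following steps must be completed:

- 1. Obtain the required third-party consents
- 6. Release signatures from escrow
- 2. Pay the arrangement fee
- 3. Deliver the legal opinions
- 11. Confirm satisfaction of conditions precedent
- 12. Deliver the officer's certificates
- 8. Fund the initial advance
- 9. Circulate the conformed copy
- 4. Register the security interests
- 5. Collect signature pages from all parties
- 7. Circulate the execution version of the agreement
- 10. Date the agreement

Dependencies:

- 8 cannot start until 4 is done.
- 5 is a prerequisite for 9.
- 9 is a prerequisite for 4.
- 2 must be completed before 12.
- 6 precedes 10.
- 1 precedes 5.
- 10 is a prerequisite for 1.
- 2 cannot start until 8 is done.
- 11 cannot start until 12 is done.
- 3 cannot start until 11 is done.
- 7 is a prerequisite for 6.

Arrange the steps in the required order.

7 → 6 → 10 → 1 → 5 → 9 → 4 → 8 → 2 → 12 → 11 → 3

7 is the only step with nothing outstanding, so it goes first.
Next only 6 has its prerequisites met → 6.
10 needed 6, now all done → 10.
1 needed 10, now all done → 1.
That leaves 5 as the only ready step → 5.
9 needed 5, now all done → 9.
4 needed 9, now all done → 4.
8 is the only step now ready → 8.
2 needed 8, now all done → 2.
That leaves 12 as the only ready step → 12.
11 needed 12, now all done → 11.
3 is the only step now ready → 3.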